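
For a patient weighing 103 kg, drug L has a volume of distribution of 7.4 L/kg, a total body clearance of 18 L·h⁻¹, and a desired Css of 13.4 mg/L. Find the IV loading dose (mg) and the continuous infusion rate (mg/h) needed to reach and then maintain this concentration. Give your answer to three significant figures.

(a) 10200 mg; (b) 241 mg/h

Vd = 7.4 L/kg × 103 kg = 762.2 L
LD = Vd · C_target = 762.2 × 13.4 = 10210 mg
Infusion rate = 18.00 L/h × 13.4 mg/L = 241.2 mg/h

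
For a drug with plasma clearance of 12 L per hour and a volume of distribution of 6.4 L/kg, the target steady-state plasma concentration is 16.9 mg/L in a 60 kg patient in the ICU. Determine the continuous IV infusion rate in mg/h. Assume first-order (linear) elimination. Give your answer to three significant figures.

Infusion rate = CL · Css = 12.00 L/h × 16.9 mg/L = 202.8 mg/h

203 mg/h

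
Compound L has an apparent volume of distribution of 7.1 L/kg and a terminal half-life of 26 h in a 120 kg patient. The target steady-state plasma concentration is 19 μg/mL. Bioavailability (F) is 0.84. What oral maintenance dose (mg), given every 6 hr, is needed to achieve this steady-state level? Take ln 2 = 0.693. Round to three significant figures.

Total Vd = 7.1 × 120 = 852.0 L
k = 0.693/26 = 0.02665 h⁻¹, so CL = k·Vd = 0.02665 × 852.0 = 22.71 L/h
D = CL × Css × τ / F = 22.71 × 19 × 6 / 0.84 = 3082 mg

3080 mg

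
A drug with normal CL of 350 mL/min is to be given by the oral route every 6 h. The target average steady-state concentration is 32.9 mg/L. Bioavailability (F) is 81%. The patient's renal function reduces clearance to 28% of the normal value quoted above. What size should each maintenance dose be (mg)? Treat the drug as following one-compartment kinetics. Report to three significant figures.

CL = 350 mL/min = 350 × 0.06 = 21.00 L/h
Patient clearance = 0.28 × 21.00 = 5.880 L/h
D = CL × Css × τ / F = 5.880 × 32.9 × 6 / 0.81 = 1433 mg

1430 mg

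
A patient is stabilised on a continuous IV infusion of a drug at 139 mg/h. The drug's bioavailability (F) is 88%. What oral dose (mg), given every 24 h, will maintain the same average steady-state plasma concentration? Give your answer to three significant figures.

To maintain the same Css, the systemic dosing rate must be unchanged: F·D/τ = infusion rate.
D = rate × τ / F = 139 × 24 / 0.88 = 3791 mg

3790 mg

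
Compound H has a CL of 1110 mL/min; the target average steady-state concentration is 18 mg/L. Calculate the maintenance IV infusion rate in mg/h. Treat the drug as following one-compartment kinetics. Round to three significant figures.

Convert clearance: 1110 mL/min × 60 min/h ÷ 1000 mL/L = 66.60 L/h
Infusion rate = CL · Css = 66.60 L/h × 18 mg/L = 1199 mg/h

1200 mg/h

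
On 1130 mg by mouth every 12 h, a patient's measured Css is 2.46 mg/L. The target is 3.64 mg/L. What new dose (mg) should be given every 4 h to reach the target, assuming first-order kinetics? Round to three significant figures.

For first-order elimination, Css ∝ F·D/(CL·τ); F and CL are unchanged, so Css ∝ D/τ.
D₂ = D₁ × (Css,target / Css,current) × (τ₂/τ₁) = 1130 × (3.64/2.46) × (4/12) = 557.3 mg

557 mg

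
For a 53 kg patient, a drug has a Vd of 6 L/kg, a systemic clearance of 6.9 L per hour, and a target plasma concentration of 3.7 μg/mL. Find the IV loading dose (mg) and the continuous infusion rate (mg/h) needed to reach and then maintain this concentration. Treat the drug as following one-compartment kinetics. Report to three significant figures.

Vd(total) = 53 kg × 6 L/kg = 318.0 L
Loading dose = Vd × C = 318.0 × 3.7 = 1177 mg
Infusion rate = 6.900 L/h × 3.7 mg/L = 25.53 mg/h

(a) 1180 mg; (b) 25.5 mg/h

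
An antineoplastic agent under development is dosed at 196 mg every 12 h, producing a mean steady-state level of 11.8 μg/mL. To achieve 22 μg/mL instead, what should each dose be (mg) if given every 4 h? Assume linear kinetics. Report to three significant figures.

122 mg

With linear kinetics, Css is proportional to dose rate (D/τ) at fixed clearance.
D₂ = D₁ × (Css,target / Css,current) × (τ₂/τ₁) = 196 × (22/11.8) × (4/12) = 121.8 mg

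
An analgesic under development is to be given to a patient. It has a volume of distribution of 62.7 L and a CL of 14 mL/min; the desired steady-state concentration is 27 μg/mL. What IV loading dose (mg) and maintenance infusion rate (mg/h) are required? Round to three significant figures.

(a) 1690 mg; (b) 22.7 mg/h

Loading: fill Vd to C_target → 62.70 L × 27 mg/L = 1693 mg
CL = 14 mL/min = 14 × 0.06 = 0.8400 L/h
Maintenance infusion rate = CL × Css = 0.8400 × 27 = 22.68 mg/h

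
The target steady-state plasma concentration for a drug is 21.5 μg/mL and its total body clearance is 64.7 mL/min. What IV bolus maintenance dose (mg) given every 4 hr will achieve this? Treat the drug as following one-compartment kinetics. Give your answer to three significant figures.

CL = 64.7 mL/min × 60/1000 = 3.882 L/h
D = CL × Css × τ = 3.882 × 21.5 × 4 = 333.9 mg

334 mg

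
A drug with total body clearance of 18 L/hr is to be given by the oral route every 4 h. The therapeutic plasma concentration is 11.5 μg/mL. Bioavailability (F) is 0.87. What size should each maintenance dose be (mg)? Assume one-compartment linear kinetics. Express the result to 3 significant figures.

At steady state, dose per interval replaces the amount cleared in that interval: F·D/τ = CL·Css.
D = CL × Css × τ / F = 18.00 × 11.5 × 4 / 0.87 = 951.7 mg

952 mg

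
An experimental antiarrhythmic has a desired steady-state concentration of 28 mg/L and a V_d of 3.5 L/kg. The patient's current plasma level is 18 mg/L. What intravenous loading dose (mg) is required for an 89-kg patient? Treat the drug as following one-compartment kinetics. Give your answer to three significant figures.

Vd(total) = 89 kg × 3.5 L/kg = 311.5 L
The loading dose fills Vd to the target concentration.
Concentration deficit ΔC = 28 − 18 = 10.00 mg/L
LD = Vd × ΔC = 311.5 × 10.00 = 3115 mg

3120 mg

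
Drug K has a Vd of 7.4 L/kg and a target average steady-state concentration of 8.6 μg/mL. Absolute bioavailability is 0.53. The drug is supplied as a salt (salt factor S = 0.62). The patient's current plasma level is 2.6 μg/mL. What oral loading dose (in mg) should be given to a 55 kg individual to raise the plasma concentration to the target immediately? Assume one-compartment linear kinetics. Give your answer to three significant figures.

Total Vd = 7.4 × 55 = 407.0 L
Concentration deficit ΔC = 8.6 − 2.6 = 6.000 mg/L
LD = Vd × ΔC / F / S = 407.0 × 6.000 / 0.53 / 0.62 = 7432 mg

7430 mg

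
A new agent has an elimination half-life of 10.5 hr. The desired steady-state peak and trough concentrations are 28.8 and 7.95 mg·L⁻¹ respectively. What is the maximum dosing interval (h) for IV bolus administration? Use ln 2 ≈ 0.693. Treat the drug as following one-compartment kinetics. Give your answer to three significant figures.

k = 0.693 / t½ = 0.693 / 10.5 = 0.06600 h⁻¹
Between IV bolus doses, concentration decays as C = C₀·e^(−kτ), so C_peak/C_trough = e^(kτ).
τ_max = ln(C_peak/C_trough) / k = ln(28.8/7.95) / 0.06600 = 1.287 / 0.06600 = 19.50 h

19.5 h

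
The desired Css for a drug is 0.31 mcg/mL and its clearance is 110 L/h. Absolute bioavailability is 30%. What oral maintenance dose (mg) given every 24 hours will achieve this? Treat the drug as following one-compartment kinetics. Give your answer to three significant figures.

D = CL × Css × τ / F = 110.0 × 0.31 × 24 / 0.3 = 2728 mg

2730 mg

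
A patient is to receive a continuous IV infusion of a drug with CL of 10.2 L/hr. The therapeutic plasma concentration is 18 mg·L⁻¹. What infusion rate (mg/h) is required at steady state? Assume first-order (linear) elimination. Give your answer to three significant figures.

184 mg/h

At steady state, infusion rate equals elimination rate: rate in = CL × Css.
Infusion rate = CL · Css = 10.20 L/h × 18 mg/L = 183.6 mg/h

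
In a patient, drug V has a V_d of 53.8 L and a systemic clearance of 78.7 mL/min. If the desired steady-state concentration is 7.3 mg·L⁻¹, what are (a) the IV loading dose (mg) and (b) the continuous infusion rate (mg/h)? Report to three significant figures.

LD = Vd · C_target = 53.80 × 7.3 = 392.7 mg
Convert clearance: 78.7 mL/min × 60 min/h ÷ 1000 mL/L = 4.722 L/h
Infusion rate = 4.722 L/h × 7.3 mg/L = 34.47 mg/h

(a) 393 mg; (b) 34.5 mg/h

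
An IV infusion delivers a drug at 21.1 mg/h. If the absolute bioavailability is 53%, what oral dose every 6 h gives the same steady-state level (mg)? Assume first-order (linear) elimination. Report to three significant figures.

To maintain the same Css, the systemic dosing rate must be unchanged: F·D/τ = infusion rate.
D = rate × τ / F = 21.1 × 6 / 0.53 = 238.9 mg

239 mg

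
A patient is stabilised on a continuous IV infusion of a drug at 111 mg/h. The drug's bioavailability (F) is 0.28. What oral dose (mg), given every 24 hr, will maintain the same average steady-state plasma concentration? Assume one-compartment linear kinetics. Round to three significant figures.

9510 mg

To maintain the same Css, the systemic dosing rate must be unchanged: F·D/τ = infusion rate.
D = rate × τ / F = 111 × 24 / 0.28 = 9514 mg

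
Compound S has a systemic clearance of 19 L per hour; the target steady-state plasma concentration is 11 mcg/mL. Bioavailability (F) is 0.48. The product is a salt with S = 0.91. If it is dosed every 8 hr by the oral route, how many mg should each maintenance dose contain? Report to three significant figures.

3830 mg

D = CL × Css × τ / F / S = 19.00 × 11 × 8 / 0.48 / 0.91 = 3828 mg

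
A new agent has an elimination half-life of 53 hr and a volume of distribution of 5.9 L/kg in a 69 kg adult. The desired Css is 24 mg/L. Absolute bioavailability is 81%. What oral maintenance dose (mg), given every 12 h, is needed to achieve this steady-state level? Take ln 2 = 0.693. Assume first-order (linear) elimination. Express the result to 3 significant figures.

1890 mg

Total Vd = 5.9 × 69 = 407.1 L
k = 0.693/53 = 0.01308 h⁻¹, so CL = k·Vd = 0.01308 × 407.1 = 5.325 L/h
D = CL × Css × τ / F = 5.325 × 24 × 12 / 0.81 = 1893 mg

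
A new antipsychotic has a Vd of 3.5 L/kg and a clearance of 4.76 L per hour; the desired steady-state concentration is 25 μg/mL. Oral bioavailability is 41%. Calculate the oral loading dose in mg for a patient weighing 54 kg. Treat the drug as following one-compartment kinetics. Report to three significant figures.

11500 mg

Vd(total) = 54 kg × 3.5 L/kg = 189.0 L
Loading dose depends on Vd (not clearance): it fills the distribution volume.
LD = Vd × C / F = 189.0 × 25.00 / 0.41 = 11520 mg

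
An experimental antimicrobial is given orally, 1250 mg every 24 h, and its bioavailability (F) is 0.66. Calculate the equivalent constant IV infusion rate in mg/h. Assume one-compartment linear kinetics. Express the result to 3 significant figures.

Equivalent systemic input: infusion rate = F·D/τ.
Rate = 0.66 × 1250 / 24 = 34.38 mg/h

34.4 mg/h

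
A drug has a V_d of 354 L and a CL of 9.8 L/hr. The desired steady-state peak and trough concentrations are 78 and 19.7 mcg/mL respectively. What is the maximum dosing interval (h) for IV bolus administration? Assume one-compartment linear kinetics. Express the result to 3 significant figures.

49.7 h

k = CL / Vd = 9.800 / 354.0 = 0.02768 h⁻¹
Between IV bolus doses, concentration decays as C = C₀·e^(−kτ), so C_peak/C_trough = e^(kτ).
τ_max = ln(C_peak/C_trough) / k = ln(78/19.7) / 0.02768 = 1.376 / 0.02768 = 49.71 h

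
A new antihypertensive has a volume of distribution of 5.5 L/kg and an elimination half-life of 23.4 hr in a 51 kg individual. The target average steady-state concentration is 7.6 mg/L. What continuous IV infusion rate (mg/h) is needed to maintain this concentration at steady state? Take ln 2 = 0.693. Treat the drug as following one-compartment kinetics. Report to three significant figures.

63.1 mg/h

Vd(total) = 51 kg × 5.5 L/kg = 280.5 L
CL = 0.693 × Vd / t½ = 0.693 × 280.5 / 23.4 = 8.307 L/h
Infusion rate = CL × Css = 8.307 × 7.6 = 63.13 mg/h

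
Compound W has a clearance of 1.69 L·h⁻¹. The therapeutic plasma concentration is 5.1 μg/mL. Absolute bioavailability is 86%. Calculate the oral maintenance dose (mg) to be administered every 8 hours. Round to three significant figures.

D = CL × Css × τ / F = 1.690 × 5.1 × 8 / 0.86 = 80.18 mg

80.2 mg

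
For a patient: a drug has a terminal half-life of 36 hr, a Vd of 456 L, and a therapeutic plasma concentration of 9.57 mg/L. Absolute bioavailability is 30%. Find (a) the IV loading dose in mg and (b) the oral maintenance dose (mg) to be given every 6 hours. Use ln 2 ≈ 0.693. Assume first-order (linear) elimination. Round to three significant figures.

(a) 4360 mg; (b) 1680 mg

LD = Vd × C = 456.0 × 9.57 = 4364 mg
CL = 0.693 × Vd / t½ = 0.693 × 456.0 / 36 = 8.778 L/h
D = CL × Css × τ / F = 8.778 × 9.57 × 6 / 0.3 = 1680 mg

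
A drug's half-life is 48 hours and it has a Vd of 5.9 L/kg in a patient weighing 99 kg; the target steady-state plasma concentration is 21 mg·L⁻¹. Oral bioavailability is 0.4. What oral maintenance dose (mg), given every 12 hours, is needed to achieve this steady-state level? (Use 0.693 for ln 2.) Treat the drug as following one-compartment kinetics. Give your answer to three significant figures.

5310 mg

Vd = 5.9 L/kg × 99 kg = 584.1 L
CL = 0.693 × Vd / t½ = 0.693 × 584.1 / 48 = 8.433 L/h
D = CL × Css × τ / F = 8.433 × 21 × 12 / 0.4 = 5313 mg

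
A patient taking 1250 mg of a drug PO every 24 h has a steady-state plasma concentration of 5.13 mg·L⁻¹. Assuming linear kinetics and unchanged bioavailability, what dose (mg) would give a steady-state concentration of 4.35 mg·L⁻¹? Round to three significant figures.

1060 mg

For first-order elimination, Css ∝ F·D/(CL·τ); F and CL are unchanged, so Css ∝ D/τ.
D₂ = D₁ × (Css,target / Css,current) = 1250 × 4.35/5.13 = 1060 mg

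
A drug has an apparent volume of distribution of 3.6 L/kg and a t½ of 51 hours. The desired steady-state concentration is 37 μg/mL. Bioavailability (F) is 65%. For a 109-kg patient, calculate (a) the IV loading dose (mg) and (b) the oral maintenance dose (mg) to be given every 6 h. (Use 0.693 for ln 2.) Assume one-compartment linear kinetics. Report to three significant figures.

(a) 14500 mg; (b) 1820 mg

Vd(total) = 109 kg × 3.6 L/kg = 392.4 L
LD = Vd × C = 392.4 × 37 = 14520 mg
CL = 0.693 × Vd / t½ = 0.693 × 392.4 / 51 = 5.332 L/h
D = CL × Css × τ / F = 5.332 × 37 × 6 / 0.65 = 1821 mg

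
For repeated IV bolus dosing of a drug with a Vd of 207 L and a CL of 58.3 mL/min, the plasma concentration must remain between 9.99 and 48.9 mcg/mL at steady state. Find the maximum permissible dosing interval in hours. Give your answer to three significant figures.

CL = 58.3 mL/min = 58.3 × 0.06 = 3.498 L/h
k = CL / Vd = 3.498 / 207.0 = 0.01690 h⁻¹
Between IV bolus doses, concentration decays as C = C₀·e^(−kτ), so C_peak/C_trough = e^(kτ).
τ_max = ln(C_peak/C_trough) / k = ln(48.9/9.99) / 0.01690 = 1.588 / 0.01690 = 93.96 h

94.0 h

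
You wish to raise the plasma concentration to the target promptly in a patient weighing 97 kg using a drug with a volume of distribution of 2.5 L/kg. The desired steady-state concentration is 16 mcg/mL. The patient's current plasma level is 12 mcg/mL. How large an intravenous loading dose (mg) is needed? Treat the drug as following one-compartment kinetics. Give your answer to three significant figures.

Vd = 2.5 L/kg × 97 kg = 242.5 L
Concentration deficit ΔC = 16 − 12 = 4.000 mg/L
LD = Vd × ΔC = 242.5 × 4.000 = 970.0 mg

970 mg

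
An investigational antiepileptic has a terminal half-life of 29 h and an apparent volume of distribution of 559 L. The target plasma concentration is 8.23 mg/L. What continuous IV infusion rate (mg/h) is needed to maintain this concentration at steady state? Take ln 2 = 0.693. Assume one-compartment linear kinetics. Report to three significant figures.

110 mg/h

k = 0.693/29 = 0.02390 h⁻¹, so CL = k·Vd = 0.02390 × 559.0 = 13.36 L/h
Infusion rate = CL × Css = 13.36 × 8.23 = 110.0 mg/h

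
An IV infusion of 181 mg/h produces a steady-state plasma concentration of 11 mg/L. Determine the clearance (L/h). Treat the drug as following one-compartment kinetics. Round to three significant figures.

At steady state, infusion rate = CL × Css, so CL = rate / Css.
CL = 181 / 11 = 16.45 L/h

16.5 L/h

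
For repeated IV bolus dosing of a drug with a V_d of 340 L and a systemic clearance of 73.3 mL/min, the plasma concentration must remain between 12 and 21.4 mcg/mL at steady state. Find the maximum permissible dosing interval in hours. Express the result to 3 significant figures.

CL = 73.3 mL/min = 73.3 × 0.06 = 4.398 L/h
k = CL / Vd = 4.398 / 340.0 = 0.01294 h⁻¹
Between IV bolus doses, concentration decays as C = C₀·e^(−kτ), so C_peak/C_trough = e^(kτ).
τ_max = ln(C_peak/C_trough) / k = ln(21.4/12) / 0.01294 = 0.5785 / 0.01294 = 44.71 h

44.7 h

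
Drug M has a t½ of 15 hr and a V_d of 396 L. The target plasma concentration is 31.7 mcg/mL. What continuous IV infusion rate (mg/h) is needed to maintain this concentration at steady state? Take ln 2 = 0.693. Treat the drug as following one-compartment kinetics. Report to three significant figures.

580 mg/h

CL = 0.693 × Vd / t½ = 0.693 × 396.0 / 15 = 18.30 L/h
Infusion rate = CL × Css = 18.30 × 31.7 = 580.1 mg/h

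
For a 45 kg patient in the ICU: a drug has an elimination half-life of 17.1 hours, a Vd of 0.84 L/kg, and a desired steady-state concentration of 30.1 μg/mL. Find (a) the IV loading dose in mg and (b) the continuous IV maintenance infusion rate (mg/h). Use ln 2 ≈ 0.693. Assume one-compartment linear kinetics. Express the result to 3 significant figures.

Vd(total) = 45 kg × 0.84 L/kg = 37.80 L
LD = Vd × C = 37.80 × 30.1 = 1138 mg
CL = 0.693 × Vd / t½ = 0.693 × 37.80 / 17.1 = 1.532 L/h
Infusion rate = CL × Css = 1.532 × 30.1 = 46.11 mg/h

(a) 1140 mg; (b) 46.1 mg/h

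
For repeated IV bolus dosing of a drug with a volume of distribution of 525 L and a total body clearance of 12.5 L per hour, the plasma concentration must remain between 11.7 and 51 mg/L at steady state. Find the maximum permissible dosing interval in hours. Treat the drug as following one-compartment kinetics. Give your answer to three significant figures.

61.8 h

k = CL / Vd = 12.50 / 525.0 = 0.02381 h⁻¹
Between IV bolus doses, concentration decays as C = C₀·e^(−kτ), so C_peak/C_trough = e^(kτ).
τ_max = ln(C_peak/C_trough) / k = ln(51/11.7) / 0.02381 = 1.472 / 0.02381 = 61.82 h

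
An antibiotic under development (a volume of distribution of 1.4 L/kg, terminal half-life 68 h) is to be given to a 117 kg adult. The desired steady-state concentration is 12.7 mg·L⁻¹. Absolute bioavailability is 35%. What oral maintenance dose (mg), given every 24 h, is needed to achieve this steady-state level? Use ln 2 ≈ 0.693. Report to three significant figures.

1450 mg

Vd = 1.4 L/kg × 117 kg = 163.8 L
CL = 0.693 × Vd / t½ = 0.693 × 163.8 / 68 = 1.669 L/h
D = CL × Css × τ / F = 1.669 × 12.7 × 24 / 0.35 = 1453 mg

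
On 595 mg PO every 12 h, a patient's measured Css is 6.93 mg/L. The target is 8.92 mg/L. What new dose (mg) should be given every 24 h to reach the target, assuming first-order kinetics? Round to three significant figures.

With linear kinetics, Css is proportional to dose rate (D/τ) at fixed clearance.
D₂ = D₁ × (Css,target / Css,current) × (τ₂/τ₁) = 595 × (8.92/6.93) × (24/12) = 1532 mg

1530 mg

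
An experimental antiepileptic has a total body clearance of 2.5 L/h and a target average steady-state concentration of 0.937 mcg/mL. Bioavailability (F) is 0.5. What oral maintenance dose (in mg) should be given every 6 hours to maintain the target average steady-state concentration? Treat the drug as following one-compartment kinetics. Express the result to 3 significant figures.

28.1 mg

D = CL × Css × τ / F = 2.500 × 0.937 × 6 / 0.5 = 28.11 mg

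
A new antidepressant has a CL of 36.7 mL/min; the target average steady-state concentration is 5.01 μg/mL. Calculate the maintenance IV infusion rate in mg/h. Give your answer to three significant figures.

11.0 mg/h

Convert clearance: 36.7 mL/min × 60 min/h ÷ 1000 mL/L = 2.202 L/h
At steady state, infusion rate equals elimination rate: rate in = CL × Css.
R₀ = 2.202 × 5.01 = 11.03 mg/h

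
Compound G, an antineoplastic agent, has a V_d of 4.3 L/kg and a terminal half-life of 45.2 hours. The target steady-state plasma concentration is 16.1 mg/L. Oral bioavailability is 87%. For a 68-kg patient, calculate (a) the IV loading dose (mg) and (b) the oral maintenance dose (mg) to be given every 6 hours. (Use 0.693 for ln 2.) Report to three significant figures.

Vd = 4.3 L/kg × 68 kg = 292.4 L
LD = Vd × C = 292.4 × 16.1 = 4708 mg
CL = 0.693 × Vd / t½ = 0.693 × 292.4 / 45.2 = 4.483 L/h
D = CL × Css × τ / F = 4.483 × 16.1 × 6 / 0.87 = 497.8 mg

(a) 4710 mg; (b) 498 mg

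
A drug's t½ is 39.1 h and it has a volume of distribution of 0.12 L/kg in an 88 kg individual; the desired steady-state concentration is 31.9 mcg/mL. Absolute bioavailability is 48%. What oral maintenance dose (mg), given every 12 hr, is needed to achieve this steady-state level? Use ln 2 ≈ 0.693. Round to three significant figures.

149 mg

Vd(total) = 88 kg × 0.12 L/kg = 10.56 L
k = 0.693/39.1 = 0.01772 h⁻¹, so CL = k·Vd = 0.01772 × 10.56 = 0.1871 L/h
D = CL × Css × τ / F = 0.1871 × 31.9 × 12 / 0.48 = 149.2 mg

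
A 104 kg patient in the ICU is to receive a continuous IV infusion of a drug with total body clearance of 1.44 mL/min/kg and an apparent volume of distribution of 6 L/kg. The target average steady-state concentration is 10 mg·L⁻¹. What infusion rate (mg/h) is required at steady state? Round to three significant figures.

89.9 mg/h

CL = 1.44 mL/min/kg × 104 kg = 149.8 mL/min = 149.8 × 60/1000 = 8.988 L/h
Infusion rate = CL · Css = 8.988 L/h × 10 mg/L = 89.88 mg/h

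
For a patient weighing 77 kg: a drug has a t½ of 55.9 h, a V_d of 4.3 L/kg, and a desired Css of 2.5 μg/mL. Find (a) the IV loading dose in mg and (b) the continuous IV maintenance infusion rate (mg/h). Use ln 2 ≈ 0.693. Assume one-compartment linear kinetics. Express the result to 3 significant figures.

Total Vd = 4.3 × 77 = 331.1 L
LD = Vd × C = 331.1 × 2.5 = 827.8 mg
CL = 0.693 × Vd / t½ = 0.693 × 331.1 / 55.9 = 4.105 L/h
Infusion rate = CL × Css = 4.105 × 2.5 = 10.26 mg/h

(a) 828 mg; (b) 10.3 mg/h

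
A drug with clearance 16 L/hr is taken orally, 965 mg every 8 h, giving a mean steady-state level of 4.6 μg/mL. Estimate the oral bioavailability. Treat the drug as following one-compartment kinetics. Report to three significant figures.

0.610

F·D/τ = CL·Css at steady state → F = CL·Css·τ / D.
F = 16 × 4.6 × 8 / 965 = 0.610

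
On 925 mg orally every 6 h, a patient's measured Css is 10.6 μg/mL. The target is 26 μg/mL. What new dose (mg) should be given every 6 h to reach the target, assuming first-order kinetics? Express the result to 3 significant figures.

2270 mg

With linear kinetics, Css is proportional to dose rate (D/τ) at fixed clearance.
D₂ = D₁ × (Css,target / Css,current) = 925 × 26/10.6 = 2269 mg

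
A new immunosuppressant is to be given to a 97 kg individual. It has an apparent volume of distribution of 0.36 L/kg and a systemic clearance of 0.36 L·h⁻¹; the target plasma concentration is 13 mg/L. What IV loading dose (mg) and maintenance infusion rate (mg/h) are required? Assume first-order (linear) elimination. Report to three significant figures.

Total Vd = 0.36 × 97 = 34.92 L
LD = Vd · C_target = 34.92 × 13 = 454.0 mg
Maintenance infusion rate = CL × Css = 0.3600 × 13 = 4.680 mg/h

(a) 454 mg; (b) 4.68 mg/h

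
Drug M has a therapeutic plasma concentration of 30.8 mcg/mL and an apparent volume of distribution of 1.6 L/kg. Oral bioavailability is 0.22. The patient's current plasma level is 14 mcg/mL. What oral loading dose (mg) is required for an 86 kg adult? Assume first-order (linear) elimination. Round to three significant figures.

Vd(total) = 86 kg × 1.6 L/kg = 137.6 L
Concentration deficit ΔC = 30.8 − 14 = 16.80 mg/L
LD = Vd × ΔC / F = 137.6 × 16.80 / 0.22 = 10510 mg

10500 mg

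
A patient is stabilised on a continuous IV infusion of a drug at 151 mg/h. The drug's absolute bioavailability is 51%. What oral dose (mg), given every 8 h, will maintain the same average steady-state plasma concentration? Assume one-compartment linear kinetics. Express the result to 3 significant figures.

2370 mg

To maintain the same Css, the systemic dosing rate must be unchanged: F·D/τ = infusion rate.
D = rate × τ / F = 151 × 8 / 0.51 = 2369 mg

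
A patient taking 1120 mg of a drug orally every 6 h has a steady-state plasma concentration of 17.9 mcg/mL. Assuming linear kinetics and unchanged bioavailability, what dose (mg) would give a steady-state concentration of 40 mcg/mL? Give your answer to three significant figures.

For first-order elimination, Css ∝ F·D/(CL·τ); F and CL are unchanged, so Css ∝ D/τ.
D₂ = D₁ × (Css,target / Css,current) = 1120 × 40/17.9 = 2503 mg

2500 mg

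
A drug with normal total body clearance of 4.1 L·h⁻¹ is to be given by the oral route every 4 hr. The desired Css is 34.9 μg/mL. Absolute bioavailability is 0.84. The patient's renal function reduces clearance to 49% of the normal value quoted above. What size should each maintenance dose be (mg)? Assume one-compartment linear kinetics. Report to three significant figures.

Patient clearance = 0.49 × 4.100 = 2.009 L/h
D = CL × Css × τ / F = 2.009 × 34.9 × 4 / 0.84 = 333.9 mg

334 mg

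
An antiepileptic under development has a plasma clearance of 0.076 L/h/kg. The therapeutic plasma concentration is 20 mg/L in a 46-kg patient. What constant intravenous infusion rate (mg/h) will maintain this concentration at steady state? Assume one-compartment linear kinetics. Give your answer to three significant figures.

69.9 mg/h

CL = 0.076 L/h/kg × 46 kg = 3.496 L/h
At steady state, infusion rate equals elimination rate: rate in = CL × Css.
R₀ = 3.496 × 20 = 69.92 mg/h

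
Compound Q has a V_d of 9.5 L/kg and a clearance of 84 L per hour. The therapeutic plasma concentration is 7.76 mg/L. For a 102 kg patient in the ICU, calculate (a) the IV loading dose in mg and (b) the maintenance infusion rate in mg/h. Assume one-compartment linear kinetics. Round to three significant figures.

Vd = 9.5 L/kg × 102 kg = 969.0 L
Loading dose = Vd × C = 969.0 × 7.76 = 7519 mg
Maintenance infusion rate = CL × Css = 84.00 × 7.76 = 651.8 mg/h

(a) 7520 mg; (b) 652 mg/h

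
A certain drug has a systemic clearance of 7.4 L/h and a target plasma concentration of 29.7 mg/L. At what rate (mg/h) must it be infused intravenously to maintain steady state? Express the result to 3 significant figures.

220 mg/h

At steady state, infusion rate equals elimination rate: rate in = CL × Css.
Infusion rate = CL · Css = 7.400 L/h × 29.7 mg/L = 219.8 mg/h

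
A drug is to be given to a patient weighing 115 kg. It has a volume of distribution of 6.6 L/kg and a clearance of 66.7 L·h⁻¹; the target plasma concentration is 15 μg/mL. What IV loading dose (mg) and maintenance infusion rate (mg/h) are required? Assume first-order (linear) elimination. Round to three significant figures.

Total Vd = 6.6 × 115 = 759.0 L
Loading: fill Vd to C_target → 759.0 L × 15 mg/L = 11390 mg
Infusion rate = 66.70 L/h × 15 mg/L = 1001 mg/h

(a) 11400 mg; (b) 1000 mg/h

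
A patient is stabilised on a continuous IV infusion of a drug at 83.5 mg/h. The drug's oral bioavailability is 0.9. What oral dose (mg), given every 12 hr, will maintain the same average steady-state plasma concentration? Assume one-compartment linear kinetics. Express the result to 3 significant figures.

To maintain the same Css, the systemic dosing rate must be unchanged: F·D/τ = infusion rate.
D = rate × τ / F = 83.5 × 12 / 0.9 = 1113 mg

1110 mg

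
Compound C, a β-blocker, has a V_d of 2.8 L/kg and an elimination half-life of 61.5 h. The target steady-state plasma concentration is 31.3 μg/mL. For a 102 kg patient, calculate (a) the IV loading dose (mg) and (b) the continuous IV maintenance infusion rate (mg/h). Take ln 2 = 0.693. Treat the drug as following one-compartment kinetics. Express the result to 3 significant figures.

Total Vd = 2.8 × 102 = 285.6 L
LD = Vd × C = 285.6 × 31.3 = 8939 mg
CL = 0.693 × Vd / t½ = 0.693 × 285.6 / 61.5 = 3.218 L/h
Infusion rate = CL × Css = 3.218 × 31.3 = 100.7 mg/h

(a) 8940 mg; (b) 101 mg/h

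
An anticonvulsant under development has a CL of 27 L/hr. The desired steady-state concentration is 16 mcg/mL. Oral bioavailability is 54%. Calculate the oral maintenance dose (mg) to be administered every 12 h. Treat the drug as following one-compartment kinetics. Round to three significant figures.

9600 mg

D = CL × Css × τ / F = 27.00 × 16 × 12 / 0.54 = 9600 mg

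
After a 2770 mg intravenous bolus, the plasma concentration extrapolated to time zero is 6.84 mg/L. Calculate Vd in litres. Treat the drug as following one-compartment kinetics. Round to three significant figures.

405 L

Immediately after an IV bolus, C₀ = Dose / Vd, so Vd = Dose / C₀.
Vd = 2770 / 6.84 = 405.0 L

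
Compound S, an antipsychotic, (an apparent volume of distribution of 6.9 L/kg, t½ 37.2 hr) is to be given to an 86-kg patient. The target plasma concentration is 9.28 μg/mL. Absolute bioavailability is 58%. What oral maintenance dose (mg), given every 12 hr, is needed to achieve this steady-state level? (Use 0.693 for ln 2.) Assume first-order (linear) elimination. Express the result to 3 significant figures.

2120 mg

Vd(total) = 86 kg × 6.9 L/kg = 593.4 L
k = 0.693/37.2 = 0.01863 h⁻¹, so CL = k·Vd = 0.01863 × 593.4 = 11.06 L/h
D = CL × Css × τ / F = 11.06 × 9.28 × 12 / 0.58 = 2124 mg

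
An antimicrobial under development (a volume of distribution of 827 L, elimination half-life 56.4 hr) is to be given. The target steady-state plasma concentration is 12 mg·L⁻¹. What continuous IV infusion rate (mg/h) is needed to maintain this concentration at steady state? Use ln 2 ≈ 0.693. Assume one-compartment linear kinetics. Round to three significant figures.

CL = ln 2 · Vd / t½ = 0.693 × 827.0 / 56.4 = 10.16 L/h
Infusion rate = CL × Css = 10.16 × 12 = 121.9 mg/h

122 mg/h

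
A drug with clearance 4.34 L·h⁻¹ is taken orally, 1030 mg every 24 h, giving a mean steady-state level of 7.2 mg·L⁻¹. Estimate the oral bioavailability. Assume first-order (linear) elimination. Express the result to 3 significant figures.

F·D/τ = CL·Css at steady state → F = CL·Css·τ / D.
F = 4.34 × 7.2 × 24 / 1030 = 0.728

0.728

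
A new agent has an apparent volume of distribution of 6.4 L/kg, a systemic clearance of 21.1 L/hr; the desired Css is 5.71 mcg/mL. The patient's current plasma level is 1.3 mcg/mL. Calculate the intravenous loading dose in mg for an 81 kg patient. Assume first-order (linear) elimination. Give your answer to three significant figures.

2290 mg

Vd = 6.4 L/kg × 81 kg = 518.4 L
The loading dose fills Vd to the target concentration.
Concentration deficit ΔC = 5.71 − 1.3 = 4.410 mg/L
LD = Vd × ΔC = 518.4 × 4.410 = 2286 mg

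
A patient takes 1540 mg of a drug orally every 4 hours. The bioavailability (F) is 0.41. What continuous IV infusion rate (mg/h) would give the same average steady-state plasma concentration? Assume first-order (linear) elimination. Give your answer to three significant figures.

158 mg/h

Equivalent systemic input: infusion rate = F·D/τ.
Rate = 0.41 × 1540 / 4 = 157.9 mg/h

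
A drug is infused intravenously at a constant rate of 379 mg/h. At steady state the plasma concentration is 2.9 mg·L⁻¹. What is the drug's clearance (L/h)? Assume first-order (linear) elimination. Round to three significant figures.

131 L/h

At steady state, infusion rate = CL × Css, so CL = rate / Css.
CL = 379 / 2.9 = 130.7 L/h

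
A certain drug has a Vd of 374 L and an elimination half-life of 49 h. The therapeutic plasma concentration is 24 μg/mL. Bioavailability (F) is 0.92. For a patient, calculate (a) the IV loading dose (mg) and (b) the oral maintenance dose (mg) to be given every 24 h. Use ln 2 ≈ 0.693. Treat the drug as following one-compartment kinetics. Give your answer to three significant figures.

(a) 8980 mg; (b) 3310 mg

LD = Vd × C = 374.0 × 24 = 8976 mg
CL = 0.693 × Vd / t½ = 0.693 × 374.0 / 49 = 5.289 L/h
D = CL × Css × τ / F = 5.289 × 24 × 24 / 0.92 = 3311 mg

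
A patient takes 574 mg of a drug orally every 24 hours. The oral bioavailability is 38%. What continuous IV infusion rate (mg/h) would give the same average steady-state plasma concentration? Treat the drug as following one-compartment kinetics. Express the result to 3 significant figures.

Equivalent systemic input: infusion rate = F·D/τ.
Rate = 0.38 × 574 / 24 = 9.088 mg/h

9.09 mg/h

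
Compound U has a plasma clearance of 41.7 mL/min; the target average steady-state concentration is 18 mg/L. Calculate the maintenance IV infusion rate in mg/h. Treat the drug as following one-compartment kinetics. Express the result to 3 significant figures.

45.0 mg/h

CL = 41.7 mL/min = 41.7 × 0.06 = 2.502 L/h
Rate = CL × Css = 2.502 × 18 = 45.04 mg/h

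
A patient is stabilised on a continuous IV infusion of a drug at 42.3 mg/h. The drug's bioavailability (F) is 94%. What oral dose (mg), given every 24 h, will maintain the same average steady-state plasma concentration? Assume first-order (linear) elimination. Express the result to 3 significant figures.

To maintain the same Css, the systemic dosing rate must be unchanged: F·D/τ = infusion rate.
D = rate × τ / F = 42.3 × 24 / 0.94 = 1080 mg

1080 mg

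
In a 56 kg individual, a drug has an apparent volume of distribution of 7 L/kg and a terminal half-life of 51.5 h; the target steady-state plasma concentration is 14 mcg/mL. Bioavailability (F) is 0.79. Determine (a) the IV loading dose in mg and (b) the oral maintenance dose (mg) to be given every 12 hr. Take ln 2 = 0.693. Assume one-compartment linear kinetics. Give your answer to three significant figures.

Vd = 7 L/kg × 56 kg = 392.0 L
LD = Vd × C = 392.0 × 14 = 5488 mg
CL = 0.693 × Vd / t½ = 0.693 × 392.0 / 51.5 = 5.275 L/h
D = CL × Css × τ / F = 5.275 × 14 × 12 / 0.79 = 1122 mg

(a) 5490 mg; (b) 1120 mg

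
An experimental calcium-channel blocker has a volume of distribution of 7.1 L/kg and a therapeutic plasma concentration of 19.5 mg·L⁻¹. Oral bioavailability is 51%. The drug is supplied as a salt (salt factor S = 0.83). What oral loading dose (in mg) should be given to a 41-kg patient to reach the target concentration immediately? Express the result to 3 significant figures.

13400 mg

Total Vd = 7.1 × 41 = 291.1 L
The loading dose fills Vd to the target concentration.
LD = Vd × C / F / S = 291.1 × 19.50 / 0.51 / 0.83 = 13410 mg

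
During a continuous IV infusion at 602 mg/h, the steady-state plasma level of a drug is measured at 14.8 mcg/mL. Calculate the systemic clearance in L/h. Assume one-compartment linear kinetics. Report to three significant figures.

At steady state, infusion rate = CL × Css, so CL = rate / Css.
CL = 602 / 14.8 = 40.68 L/h

40.7 L/h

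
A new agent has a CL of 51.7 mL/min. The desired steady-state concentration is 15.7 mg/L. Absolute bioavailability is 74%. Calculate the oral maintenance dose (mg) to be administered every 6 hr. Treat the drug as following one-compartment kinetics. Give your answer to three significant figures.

395 mg

CL = 51.7 mL/min × 60/1000 = 3.102 L/h
D = CL × Css × τ / F = 3.102 × 15.7 × 6 / 0.74 = 394.9 mg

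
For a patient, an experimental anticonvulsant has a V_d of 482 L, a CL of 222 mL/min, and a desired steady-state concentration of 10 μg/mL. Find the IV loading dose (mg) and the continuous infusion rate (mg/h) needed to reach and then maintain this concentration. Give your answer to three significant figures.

Loading: fill Vd to C_target → 482.0 L × 10 mg/L = 4820 mg
CL = 222 mL/min × 60/1000 = 13.32 L/h
Infusion rate = 13.32 L/h × 10 mg/L = 133.2 mg/h

(a) 4820 mg; (b) 133 mg/h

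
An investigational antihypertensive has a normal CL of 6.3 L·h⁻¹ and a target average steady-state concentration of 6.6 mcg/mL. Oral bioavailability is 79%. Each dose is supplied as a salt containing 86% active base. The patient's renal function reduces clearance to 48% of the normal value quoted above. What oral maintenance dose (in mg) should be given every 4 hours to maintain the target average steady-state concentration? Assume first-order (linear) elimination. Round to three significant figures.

Patient clearance = 0.48 × 6.300 = 3.024 L/h
D = CL × Css × τ / F / S = 3.024 × 6.6 × 4 / 0.79 / 0.86 = 117.5 mg

118 mg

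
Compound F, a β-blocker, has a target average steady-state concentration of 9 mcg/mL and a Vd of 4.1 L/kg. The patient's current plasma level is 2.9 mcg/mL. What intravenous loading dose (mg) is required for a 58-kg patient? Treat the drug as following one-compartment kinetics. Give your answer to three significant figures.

Total Vd = 4.1 × 58 = 237.8 L
Concentration deficit ΔC = 9 − 2.9 = 6.100 mg/L
LD = Vd × ΔC = 237.8 × 6.100 = 1451 mg

1450 mg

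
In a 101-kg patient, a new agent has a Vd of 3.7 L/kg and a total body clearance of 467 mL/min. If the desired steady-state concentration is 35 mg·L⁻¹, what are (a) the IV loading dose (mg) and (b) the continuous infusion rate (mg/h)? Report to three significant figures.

(a) 13100 mg; (b) 981 mg/h

Total Vd = 3.7 × 101 = 373.7 L
Loading dose = Vd × C = 373.7 × 35 = 13080 mg
CL = 467 mL/min × 60/1000 = 28.02 L/h
Maintenance: replace elimination → rate = CL × Css = 28.02 × 35 = 980.7 mg/h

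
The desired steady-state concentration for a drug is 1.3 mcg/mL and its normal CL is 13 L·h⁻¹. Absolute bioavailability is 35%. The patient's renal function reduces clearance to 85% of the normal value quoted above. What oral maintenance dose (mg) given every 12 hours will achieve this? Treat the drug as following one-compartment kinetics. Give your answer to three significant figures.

Patient clearance = 0.85 × 13.00 = 11.05 L/h
D = CL × Css × τ / F = 11.05 × 1.3 × 12 / 0.35 = 492.5 mg

493 mg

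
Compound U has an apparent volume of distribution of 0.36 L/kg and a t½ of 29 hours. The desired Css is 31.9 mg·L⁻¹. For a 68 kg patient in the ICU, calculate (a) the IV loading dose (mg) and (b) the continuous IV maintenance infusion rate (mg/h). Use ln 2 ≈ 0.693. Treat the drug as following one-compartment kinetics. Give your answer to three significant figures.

Total Vd = 0.36 × 68 = 24.48 L
LD = Vd × C = 24.48 × 31.9 = 780.9 mg
CL = 0.693 × Vd / t½ = 0.693 × 24.48 / 29 = 0.5850 L/h
Infusion rate = CL × Css = 0.5850 × 31.9 = 18.66 mg/h

(a) 781 mg; (b) 18.7 mg/h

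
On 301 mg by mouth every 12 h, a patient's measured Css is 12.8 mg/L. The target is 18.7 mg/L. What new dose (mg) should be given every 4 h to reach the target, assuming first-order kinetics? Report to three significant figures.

With linear kinetics, Css is proportional to dose rate (D/τ) at fixed clearance.
D₂ = D₁ × (Css,target / Css,current) × (τ₂/τ₁) = 301 × (18.7/12.8) × (4/12) = 146.6 mg

147 mg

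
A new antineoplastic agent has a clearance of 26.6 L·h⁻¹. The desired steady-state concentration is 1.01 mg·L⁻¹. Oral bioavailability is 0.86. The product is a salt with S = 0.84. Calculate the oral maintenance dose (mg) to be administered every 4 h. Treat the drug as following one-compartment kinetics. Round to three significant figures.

At steady state, dose per interval replaces the amount cleared in that interval: F·S·D/τ = CL·Css.
D = CL × Css × τ / F / S = 26.60 × 1.01 × 4 / 0.86 / 0.84 = 148.8 mg

149 mg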